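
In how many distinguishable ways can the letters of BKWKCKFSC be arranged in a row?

30240

Letter multiplicities in BKWKCKFSC: B×1, C×2, F×1, K×3, S×1, W×1.
So there are 9! / (3!·2!) = 30240 distinguishable arrangements.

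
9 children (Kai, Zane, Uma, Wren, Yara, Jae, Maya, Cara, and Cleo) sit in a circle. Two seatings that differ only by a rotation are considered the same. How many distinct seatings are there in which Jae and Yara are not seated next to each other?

Without the restriction there are (8)! = 40320 seatings.
Those with Jae next to Yara: fuse the pair into one unit and seat 8 units around a circle — 2·(7)! = 10080.
Subtracting, 40320 − 10080 = 30240.

30240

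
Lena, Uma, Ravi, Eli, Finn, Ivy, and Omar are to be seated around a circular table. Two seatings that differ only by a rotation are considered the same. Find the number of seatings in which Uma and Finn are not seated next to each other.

All circular seatings of 7 people number (6)! = 720.
Those with Uma next to Finn: fuse the pair into one unit and seat 6 units around a circle — 2·(5)! = 240.
Subtracting, 720 − 240 = 480.

480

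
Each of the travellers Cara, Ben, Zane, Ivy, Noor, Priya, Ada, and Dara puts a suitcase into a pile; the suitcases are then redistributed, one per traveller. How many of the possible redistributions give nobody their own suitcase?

Count assignments avoiding every fixed point. For any j of the 8 travellers fixed to their own suitcase, the other 8−j can be arranged in (8−j)! ways.
By inclusion–exclusion this is Σ_{j=0}^{8} (−1)^j C(8,j)·(8−j)!.
Computing: 40320 − 40320 + 20160 − 6720 + 1680 − 336 + 56 − 8 + 1 = 14833.

14833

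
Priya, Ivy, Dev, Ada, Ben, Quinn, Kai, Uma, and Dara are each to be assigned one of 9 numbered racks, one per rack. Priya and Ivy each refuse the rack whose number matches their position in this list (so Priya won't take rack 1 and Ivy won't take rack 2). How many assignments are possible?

Let Aᵢ (for i ∈ {1, 2}) be the placements that put person i in their forbidden rack. Any j of these fix j positions, leaving (9−j)! ways to fill the rest, and there are C(2,j) ways to pick which j.
By inclusion–exclusion, the number of valid placements is Σ_{j=0}^{2} (−1)^j C(2,j)·(9−j)!.
Computing: 362880 − 80640 + 5040 = 287280.

287280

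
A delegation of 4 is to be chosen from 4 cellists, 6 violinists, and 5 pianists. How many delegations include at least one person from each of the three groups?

Unrestricted: C(15,4) = 1365 ways to pick any 4 of the 15.
Subtract selections that omit an entire group: no cellists → C(11,4) = 330; no violinists → C(9,4) = 126; no pianists → C(10,4) = 210.
Add back selections omitting two groups (i.e. drawn from a single group): C(4,4) + C(6,4) + C(5,4) = 21.
By inclusion–exclusion: 1365 − 666 + 21 = 720.

720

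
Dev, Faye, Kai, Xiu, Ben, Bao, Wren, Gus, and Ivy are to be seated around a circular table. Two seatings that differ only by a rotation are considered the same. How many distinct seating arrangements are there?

Fix one person's seat to break rotational symmetry; the remaining 8 people can be arranged in (8)! = 40320 ways.

40320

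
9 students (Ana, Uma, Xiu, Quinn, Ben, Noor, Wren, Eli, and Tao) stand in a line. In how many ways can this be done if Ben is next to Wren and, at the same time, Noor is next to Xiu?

20160

Treat {Ben,Wren} as one block (2 orders) and {Noor,Xiu} as another (2 orders).
That leaves 7 units to arrange: 2 × 2 × 7! = 4 × 5040 = 20160.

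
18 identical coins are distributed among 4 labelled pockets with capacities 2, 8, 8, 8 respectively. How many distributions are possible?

By stars and bars, unrestricted non-negative solutions to x_1+…+x_4 = 18 number C(18+3,3) = 1330.
Subtract solutions that violate a single cap (substitute x_i' = x_i − (cap_i+1)): x_1 ≥ 3 gives C(18,3) = 816; x_2 ≥ 9 gives C(12,3) = 220; x_3 ≥ 9 gives C(12,3) = 220; x_4 ≥ 9 gives C(12,3) = 220. Together 1476.
Add back pairs where two caps are both exceeded: 84 + 84 + 84 + 1 + 1 + 1 = 255.
By inclusion–exclusion the count is 1330 − 1476 + 255 = 109.

109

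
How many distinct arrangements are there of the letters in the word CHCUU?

The 5 letters of CHCUU have repeats: C appearing twice and U appearing twice.
The number of distinct arrangements is 5!/(2!·2!) = 120/4 = 30.

30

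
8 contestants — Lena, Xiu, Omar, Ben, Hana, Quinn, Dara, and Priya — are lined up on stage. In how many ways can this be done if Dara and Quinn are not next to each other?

There are 8! = 40320 arrangements in all. If Dara and Quinn are adjacent, merging them into one block gives 2·(7)! = 10080 arrangements.
Complementary counting: 40320 − 10080 = 30240.

30240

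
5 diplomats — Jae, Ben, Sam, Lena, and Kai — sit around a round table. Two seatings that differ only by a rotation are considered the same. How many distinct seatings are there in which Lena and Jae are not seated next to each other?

12

Without the restriction there are (4)! = 24 seatings.
Those with Lena next to Jae: fuse the pair into one unit and seat 4 units around a circle — 2·(3)! = 12.
Subtracting, 24 − 12 = 12.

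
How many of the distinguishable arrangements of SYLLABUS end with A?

With the last slot taken by A, it remains to arrange the other 7 letters (SYLLBUS).
Those 7 letters have L appearing twice and S appearing twice, giving (7)!/(2!·2!) = 1260.

1260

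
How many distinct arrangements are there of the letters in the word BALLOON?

The 7 letters of BALLOON have repeats: L appearing twice and O appearing twice.
So there are 7! / (2!·2!) = 1260 distinguishable arrangements.

1260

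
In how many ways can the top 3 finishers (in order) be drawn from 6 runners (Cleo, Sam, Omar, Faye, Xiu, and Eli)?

There are 6 choices for 1st place, 5 for 2nd, and 4 for 3rd.
That gives 6 × 5 × 4 = 120.

120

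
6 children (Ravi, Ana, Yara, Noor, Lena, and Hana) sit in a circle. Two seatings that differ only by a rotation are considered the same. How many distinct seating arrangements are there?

Seat Ravi anywhere (absorbing the rotational symmetry), then permute the other 5: (5)! = 120.

120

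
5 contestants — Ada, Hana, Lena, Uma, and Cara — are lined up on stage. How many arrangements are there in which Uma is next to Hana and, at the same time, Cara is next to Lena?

24

Treat {Uma,Hana} as one block (2 orders) and {Cara,Lena} as another (2 orders).
That leaves 3 units to arrange: 2 × 2 × 3! = 4 × 6 = 24.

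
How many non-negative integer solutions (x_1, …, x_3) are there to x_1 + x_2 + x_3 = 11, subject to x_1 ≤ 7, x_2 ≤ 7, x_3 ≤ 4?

Without the upper bounds there are C(13,2) = 78 ways to split 11 among 3 variables.
Subtract solutions that violate a single cap (substitute x_i' = x_i − (cap_i+1)): x_1 ≥ 8 gives C(5,2) = 10; x_2 ≥ 8 gives C(5,2) = 10; x_3 ≥ 5 gives C(8,2) = 28. Together 48.
No two caps can be exceeded simultaneously, so the pair terms are all 0.
By inclusion–exclusion the count is 78 − 48 + 0 = 30.

30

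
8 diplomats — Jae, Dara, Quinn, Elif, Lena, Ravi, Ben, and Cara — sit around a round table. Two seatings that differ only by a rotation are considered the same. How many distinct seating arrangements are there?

5040

Fix one person's seat to break rotational symmetry; the remaining 7 people can be arranged in (7)! = 5040 ways.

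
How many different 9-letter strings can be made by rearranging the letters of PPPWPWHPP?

The 9 letters of PPPWPWHPP have repeats: P appearing 6 times and W appearing twice.
Dividing 9! = 362880 by 6!·2! = 1440 for the repeated letters gives 252.

252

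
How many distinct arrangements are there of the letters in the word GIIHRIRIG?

3780

GIIHRIRIG has 9 letters with G appearing twice, I appearing 4 times, and R appearing twice.
So there are 9! / (4!·2!·2!) = 3780 distinguishable arrangements.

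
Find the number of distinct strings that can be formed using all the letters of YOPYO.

30

Letter multiplicities in YOPYO: O×2, P×1, Y×2.
The number of distinct arrangements is 5!/(2!·2!) = 120/4 = 30.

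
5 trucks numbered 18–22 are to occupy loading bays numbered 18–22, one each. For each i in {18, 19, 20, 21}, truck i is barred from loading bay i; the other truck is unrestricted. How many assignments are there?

53

Let Aᵢ (for 18 ≤ i ≤ 21) be the placements that put truck i in its forbidden loading bay. Any j of these fix j positions, leaving (5−j)! ways to fill the rest, and there are C(4,j) ways to pick which j.
By inclusion–exclusion, the number of valid placements is Σ_{j=0}^{4} (−1)^j C(4,j)·(5−j)!.
Computing: 120 − 96 + 36 − 8 + 1 = 53.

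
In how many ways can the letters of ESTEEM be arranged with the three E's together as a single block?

Treat the 3 copies of E as a single block. The multiset to arrange is then {EEE, M, S, T}, 4 items in all.
All 4 items are distinct, so there are (4)! = 24 arrangements.

24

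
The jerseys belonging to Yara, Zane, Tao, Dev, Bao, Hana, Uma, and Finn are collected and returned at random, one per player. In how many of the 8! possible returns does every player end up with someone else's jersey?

Let Aᵢ be the assignments in which player i gets their old jersey. We want the size of the complement of A₁∪…∪A_8.
By inclusion–exclusion this is Σ_{j=0}^{8} (−1)^j C(8,j)·(8−j)!.
Computing: 40320 − 40320 + 20160 − 6720 + 1680 − 336 + 56 − 8 + 1 = 14833.

14833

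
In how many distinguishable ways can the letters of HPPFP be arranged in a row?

20

Letter multiplicities in HPPFP: F×1, H×1, P×3.
So there are 5! / (3!) = 20 distinguishable arrangements.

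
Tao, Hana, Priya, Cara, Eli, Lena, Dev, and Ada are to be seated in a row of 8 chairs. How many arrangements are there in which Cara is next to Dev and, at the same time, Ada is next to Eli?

Treat {Cara,Dev} as one block (2 orders) and {Ada,Eli} as another (2 orders).
That leaves 6 units to arrange: 2 × 2 × 6! = 4 × 720 = 2880.

2880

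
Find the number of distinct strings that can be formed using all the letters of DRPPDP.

Letter multiplicities in DRPPDP: D×2, P×3, R×1.
So there are 6! / (3!·2!) = 60 distinguishable arrangements.

60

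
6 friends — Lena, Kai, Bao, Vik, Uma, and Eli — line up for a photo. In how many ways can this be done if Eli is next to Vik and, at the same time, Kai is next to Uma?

96

Treat {Eli,Vik} as one block (2 orders) and {Kai,Uma} as another (2 orders).
That leaves 4 units to arrange: 2 × 2 × 4! = 4 × 24 = 96.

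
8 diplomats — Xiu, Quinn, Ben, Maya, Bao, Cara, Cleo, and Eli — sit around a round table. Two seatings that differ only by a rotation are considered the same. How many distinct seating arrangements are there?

5040

Seat Xiu anywhere (absorbing the rotational symmetry), then permute the other 7: (7)! = 5040.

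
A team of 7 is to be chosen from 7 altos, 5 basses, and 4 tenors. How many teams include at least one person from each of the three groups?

Total 7-person selections from all 16: C(16,7) = 11440.
Selections missing a whole group: no altos → C(9,7) = 36; no basses → C(11,7) = 330; no tenors → C(12,7) = 792.
Add back selections omitting two groups (i.e. drawn from a single group): C(7,7) + C(5,7) + C(4,7) = 1.
By inclusion–exclusion: 11440 − 1158 + 1 = 10283.

10283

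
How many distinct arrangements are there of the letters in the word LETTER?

Letter multiplicities in LETTER: E×2, L×1, R×1, T×2.
The number of distinct arrangements is 6!/(2!·2!) = 720/4 = 180.

180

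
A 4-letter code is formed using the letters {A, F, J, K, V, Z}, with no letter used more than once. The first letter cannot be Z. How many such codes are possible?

300

The first letter has 6−1 = 5 choices (anything except Z).
The remaining 3 letters are filled from the other 5 symbols without repetition: 5 × 4 × 3 = 60.
Total: 5 × 60 = 300.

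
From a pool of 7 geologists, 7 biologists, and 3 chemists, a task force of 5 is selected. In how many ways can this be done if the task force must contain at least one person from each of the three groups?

3724

Unrestricted: C(17,5) = 6188 ways to pick any 5 of the 17.
Subtract selections that omit an entire group: no geologists → C(10,5) = 252; no biologists → C(10,5) = 252; no chemists → C(14,5) = 2002.
Add back selections omitting two groups (i.e. drawn from a single group): C(7,5) + C(7,5) + C(3,5) = 42.
By inclusion–exclusion: 6188 − 2506 + 42 = 3724.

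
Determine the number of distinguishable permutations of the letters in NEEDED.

The 6 letters of NEEDED have repeats: D appearing twice and E appearing 3 times.
Dividing 6! = 720 by 3!·2! = 12 for the repeated letters gives 60.

60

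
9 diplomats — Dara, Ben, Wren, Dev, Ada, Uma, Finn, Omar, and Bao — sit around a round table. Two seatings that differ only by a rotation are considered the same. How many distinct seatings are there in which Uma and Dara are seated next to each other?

Glue Uma and Dara into a block (2 internal orders). Seating 8 units around a circle gives (7)! arrangements.
So 2 × (7)! = 2 × 5040 = 10080.

10080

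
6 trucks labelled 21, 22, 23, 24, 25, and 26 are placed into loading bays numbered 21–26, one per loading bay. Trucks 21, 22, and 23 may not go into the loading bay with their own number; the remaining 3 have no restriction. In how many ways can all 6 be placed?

426

Let Aᵢ (for i ∈ {21, 22, 23}) be the placements that put truck i in its forbidden loading bay. Any j of these fix j positions, leaving (6−j)! ways to fill the rest, and there are C(3,j) ways to pick which j.
By inclusion–exclusion, the number of valid placements is Σ_{j=0}^{3} (−1)^j C(3,j)·(6−j)!.
Computing: 720 − 360 + 72 − 6 = 426.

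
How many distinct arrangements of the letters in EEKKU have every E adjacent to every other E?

Treat the 2 copies of E as a single block. The multiset to arrange is then {EE, K, K, U}, 4 items in all.
That gives (4)!/(2!) = 12 arrangements.

12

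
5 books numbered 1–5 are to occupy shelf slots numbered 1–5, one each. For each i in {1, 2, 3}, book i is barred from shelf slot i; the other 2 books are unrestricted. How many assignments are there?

64

Let Aᵢ (for i ∈ {1, 2, 3}) be the placements that put book i in its forbidden shelf slot. Any j of these fix j positions, leaving (5−j)! ways to fill the rest, and there are C(3,j) ways to pick which j.
By inclusion–exclusion, the number of valid placements is Σ_{j=0}^{3} (−1)^j C(3,j)·(5−j)!.
Computing: 120 − 72 + 18 − 2 = 64.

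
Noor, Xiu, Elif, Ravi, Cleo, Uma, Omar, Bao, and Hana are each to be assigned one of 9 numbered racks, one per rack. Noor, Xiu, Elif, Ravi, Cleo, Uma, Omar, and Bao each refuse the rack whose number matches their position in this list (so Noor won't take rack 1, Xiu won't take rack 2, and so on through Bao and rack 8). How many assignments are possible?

148329

Let Aᵢ (for 1 ≤ i ≤ 8) be the placements that put person i in their forbidden rack. Any j of these fix j positions, leaving (9−j)! ways to fill the rest, and there are C(8,j) ways to pick which j.
By inclusion–exclusion, the number of valid placements is Σ_{j=0}^{8} (−1)^j C(8,j)·(9−j)!.
Computing: 362880 − 322560 + 141120 − 40320 + 8400 − 1344 + 168 − 16 + 1 = 148329.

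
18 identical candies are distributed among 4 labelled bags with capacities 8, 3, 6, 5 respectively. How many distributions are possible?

34

By stars and bars, unrestricted non-negative solutions to x_1+…+x_4 = 18 number C(18+3,3) = 1330.
Subtract solutions that violate a single cap (substitute x_i' = x_i − (cap_i+1)): x_1 ≥ 9 gives C(12,3) = 220; x_2 ≥ 4 gives C(17,3) = 680; x_3 ≥ 7 gives C(14,3) = 364; x_4 ≥ 6 gives C(15,3) = 455. Together 1719.
Add back pairs where two caps are both exceeded: 56 + 10 + 20 + 120 + 165 + 56 = 427.
Subtract triples: 0 + 0 + 0 + 4 = 4.
By inclusion–exclusion the count is 1330 − 1719 + 427 − 4 = 34.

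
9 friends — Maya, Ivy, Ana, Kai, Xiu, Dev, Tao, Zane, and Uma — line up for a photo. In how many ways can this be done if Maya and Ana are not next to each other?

282240

Of the 9! = 362880 arrangements, those with Maya and Ana adjacent number 2 × 8! = 80640 (treat the pair as a block with 2 internal orders).
Complementary counting: 362880 − 80640 = 282240.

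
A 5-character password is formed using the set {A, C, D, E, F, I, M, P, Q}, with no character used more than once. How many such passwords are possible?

15120

With no repetition, fill the 5 characters in order: 9 choices, then 8, down to 5.
That product is 9 × 8 × 7 × 6 × 5 = 15120.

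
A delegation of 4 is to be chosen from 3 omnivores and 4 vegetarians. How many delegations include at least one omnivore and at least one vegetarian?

34

Unrestricted: C(7,4) = 35 ways to pick any 4 of the 7.
Selections missing a whole group: no omnivores → C(4,4) = 1; no vegetarians → C(3,4) = 0.
Both groups omitted at once is impossible, so 35 − 1 = 34.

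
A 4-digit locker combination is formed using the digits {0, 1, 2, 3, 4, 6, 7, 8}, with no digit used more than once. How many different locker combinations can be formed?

1680

This is a permutation of 4 out of 8: P(8,4) = 8!/4!.
That product is 8 × 7 × 6 × 5 = 1680.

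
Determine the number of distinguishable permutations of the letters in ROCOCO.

ROCOCO has 6 letters with C appearing twice and O appearing 3 times.
The number of distinct arrangements is 6!/(3!·2!) = 720/12 = 60.

60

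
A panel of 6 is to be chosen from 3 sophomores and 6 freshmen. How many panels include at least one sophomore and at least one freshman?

83

Unrestricted: C(9,6) = 84 ways to pick any 6 of the 9.
Selections missing a whole group: no sophomores → C(6,6) = 1; no freshmen → C(3,6) = 0.
Both groups omitted at once is impossible, so 84 − 1 = 83.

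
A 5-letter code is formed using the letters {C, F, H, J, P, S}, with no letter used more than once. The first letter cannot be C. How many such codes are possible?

The first letter has 6−1 = 5 choices (anything except C).
The remaining 4 letters are filled from the other 5 symbols without repetition: 5 × 4 × 3 × 2 = 120.
Total: 5 × 120 = 600.

600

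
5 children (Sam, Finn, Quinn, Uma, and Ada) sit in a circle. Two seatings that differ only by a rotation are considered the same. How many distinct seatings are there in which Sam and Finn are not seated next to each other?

All circular seatings of 5 people number (4)! = 24.
Those with Sam next to Finn: fuse the pair into one unit and seat 4 units around a circle — 2·(3)! = 12.
Subtracting, 24 − 12 = 12.

12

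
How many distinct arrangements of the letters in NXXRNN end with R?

With the last slot taken by R, it remains to arrange the other 5 letters (NXXNN).
Those 5 letters have N appearing 3 times and X appearing twice, giving (5)!/(3!·2!) = 10.

10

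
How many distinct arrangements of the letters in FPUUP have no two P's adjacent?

There are 5!/(2!·2!) = 30 arrangements of FPUUP in total.
If the two P's are adjacent, glue them into one block, leaving 4 items to arrange: (4)!/(2!) = 12 ways.
Hence 30 − 12 = 18.

18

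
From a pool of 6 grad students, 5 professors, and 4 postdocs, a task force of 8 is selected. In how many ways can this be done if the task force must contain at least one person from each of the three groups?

With no constraint there are C(15,8) = 6435 possible selections.
Selections missing a whole group: no grad students → C(9,8) = 9; no professors → C(10,8) = 45; no postdocs → C(11,8) = 165.
Add back selections omitting two groups (i.e. drawn from a single group): C(6,8) + C(5,8) + C(4,8) = 0.
By inclusion–exclusion: 6435 − 219 + 0 = 6216.

6216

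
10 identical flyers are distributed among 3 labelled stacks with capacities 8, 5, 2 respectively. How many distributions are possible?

Ignoring the caps, the number of non-negative solutions to x_1+…+x_3 = 10 is C(12,2) = 66.
Subtract solutions that violate a single cap (substitute x_i' = x_i − (cap_i+1)): x_1 ≥ 9 gives C(3,2) = 3; x_2 ≥ 6 gives C(6,2) = 15; x_3 ≥ 3 gives C(9,2) = 36. Together 54.
Add back pairs where two caps are both exceeded: 0 + 0 + 3 = 3.
By inclusion–exclusion the count is 66 − 54 + 3 = 15.

15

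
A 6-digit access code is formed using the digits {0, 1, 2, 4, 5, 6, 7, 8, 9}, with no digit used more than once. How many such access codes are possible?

Choose and order 6 of the 9 symbols: the first digit has 9 options, the next 8, and so on down to 4.
That product is 9 × 8 × 7 × 6 × 5 × 4 = 60480.

60480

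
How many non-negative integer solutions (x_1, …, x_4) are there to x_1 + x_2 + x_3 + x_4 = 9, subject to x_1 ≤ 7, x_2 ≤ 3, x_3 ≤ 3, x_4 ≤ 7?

By stars and bars, unrestricted non-negative solutions to x_1+…+x_4 = 9 number C(9+3,3) = 220.
Subtract solutions that violate a single cap (substitute x_i' = x_i − (cap_i+1)): x_1 ≥ 8 gives C(4,3) = 4; x_2 ≥ 4 gives C(8,3) = 56; x_3 ≥ 4 gives C(8,3) = 56; x_4 ≥ 8 gives C(4,3) = 4. Together 120.
Add back pairs where two caps are both exceeded: 0 + 0 + 0 + 4 + 0 + 0 = 4.
By inclusion–exclusion the count is 220 − 120 + 4 = 104.

104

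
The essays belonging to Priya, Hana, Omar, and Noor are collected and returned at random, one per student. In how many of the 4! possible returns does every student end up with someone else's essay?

9

Let Aᵢ be the assignments in which student i gets their own essay. We want the size of the complement of A₁∪…∪A_4.
By inclusion–exclusion this is Σ_{j=0}^{4} (−1)^j C(4,j)·(4−j)!.
Computing: 24 − 24 + 12 − 4 + 1 = 9.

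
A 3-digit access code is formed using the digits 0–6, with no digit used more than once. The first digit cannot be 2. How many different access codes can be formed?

180

The first digit has 7−1 = 6 choices (anything except 2).
The remaining 2 digits are filled from the other 6 symbols without repetition: 6 × 5 = 30.
Total: 6 × 30 = 180.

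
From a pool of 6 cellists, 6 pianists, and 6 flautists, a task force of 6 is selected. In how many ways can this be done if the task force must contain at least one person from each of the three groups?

15795

Unrestricted: C(18,6) = 18564 ways to pick any 6 of the 18.
Subtract selections that omit an entire group: no cellists → C(12,6) = 924; no pianists → C(12,6) = 924; no flautists → C(12,6) = 924.
Add back selections omitting two groups (i.e. drawn from a single group): C(6,6) + C(6,6) + C(6,6) = 3.
By inclusion–exclusion: 18564 − 2772 + 3 = 15795.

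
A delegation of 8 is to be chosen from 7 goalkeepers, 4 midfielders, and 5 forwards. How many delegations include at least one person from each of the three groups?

Total 8-person selections from all 16: C(16,8) = 12870.
Subtract selections that omit an entire group: no goalkeepers → C(9,8) = 9; no midfielders → C(12,8) = 495; no forwards → C(11,8) = 165.
Add back selections omitting two groups (i.e. drawn from a single group): C(7,8) + C(4,8) + C(5,8) = 0.
By inclusion–exclusion: 12870 − 669 + 0 = 12201.

12201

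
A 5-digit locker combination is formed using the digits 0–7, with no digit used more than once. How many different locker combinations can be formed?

Choose and order 5 of the 8 symbols: the first digit has 8 options, the next 7, and so on down to 4.
8 × 7 × 6 × 5 × 4 = 6720.

6720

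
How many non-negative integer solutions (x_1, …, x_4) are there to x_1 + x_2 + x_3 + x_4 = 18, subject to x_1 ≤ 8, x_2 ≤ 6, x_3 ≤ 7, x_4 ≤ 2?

46

By stars and bars, unrestricted non-negative solutions to x_1+…+x_4 = 18 number C(18+3,3) = 1330.
Subtract solutions that violate a single cap (substitute x_i' = x_i − (cap_i+1)): x_1 ≥ 9 gives C(12,3) = 220; x_2 ≥ 7 gives C(14,3) = 364; x_3 ≥ 8 gives C(13,3) = 286; x_4 ≥ 3 gives C(18,3) = 816. Together 1686.
Add back pairs where two caps are both exceeded: 10 + 4 + 84 + 20 + 165 + 120 = 403.
Subtract triples: 0 + 0 + 0 + 1 = 1.
By inclusion–exclusion the count is 1330 − 1686 + 403 − 1 = 46.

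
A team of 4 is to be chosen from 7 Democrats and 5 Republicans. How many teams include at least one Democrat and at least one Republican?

Total 4-person selections from all 12: C(12,4) = 495.
Subtract selections that omit an entire group: no Democrats → C(5,4) = 5; no Republicans → C(7,4) = 35.
Both groups omitted at once is impossible, so 495 − 40 = 455.

455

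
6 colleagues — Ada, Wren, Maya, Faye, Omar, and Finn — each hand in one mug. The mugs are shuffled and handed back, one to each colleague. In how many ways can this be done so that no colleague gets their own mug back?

Count assignments avoiding every fixed point. For any j of the 6 colleagues fixed to their own mug, the other 6−j can be arranged in (6−j)! ways.
By inclusion–exclusion this is Σ_{j=0}^{6} (−1)^j C(6,j)·(6−j)!.
Computing: 720 − 720 + 360 − 120 + 30 − 6 + 1 = 265.

265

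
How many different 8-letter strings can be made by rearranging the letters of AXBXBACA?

1680

The 8 letters of AXBXBACA have repeats: A appearing 3 times, B appearing twice, and X appearing twice.
So there are 8! / (3!·2!·2!) = 1680 distinguishable arrangements.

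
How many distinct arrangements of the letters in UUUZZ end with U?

6

Fix U in the last position and arrange the remaining 4 letters.
Those 4 letters have U appearing twice and Z appearing twice, giving (4)!/(2!·2!) = 6.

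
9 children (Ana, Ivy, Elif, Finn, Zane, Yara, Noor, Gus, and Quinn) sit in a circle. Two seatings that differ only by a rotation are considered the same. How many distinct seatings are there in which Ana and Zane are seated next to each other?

10080

Treat {Ana, Zane} as one unit (2 internal orders) and seat the resulting 8 units around the table: (7)! circular arrangements.
So 2 × (7)! = 2 × 5040 = 10080.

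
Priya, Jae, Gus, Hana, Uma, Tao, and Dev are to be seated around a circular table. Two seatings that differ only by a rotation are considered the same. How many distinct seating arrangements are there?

720

Fix one person's seat to break rotational symmetry; the remaining 6 people can be arranged in (6)! = 720 ways.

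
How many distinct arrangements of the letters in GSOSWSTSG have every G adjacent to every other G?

1680

Treat the 2 copies of G as a single block. The multiset to arrange is then {GG, O, S, S, S, S, T, W}, 8 items in all.
That gives (8)!/(4!) = 1680 arrangements.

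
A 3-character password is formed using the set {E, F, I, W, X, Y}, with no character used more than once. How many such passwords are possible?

Choose and order 3 of the 6 symbols: the first character has 6 options, the next 5, then 4.
6 × 5 × 4 = 120.

120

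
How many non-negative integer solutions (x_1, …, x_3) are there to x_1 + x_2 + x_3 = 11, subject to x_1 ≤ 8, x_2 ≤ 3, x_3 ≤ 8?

30

Without the upper bounds there are C(13,2) = 78 ways to split 11 among 3 variables.
Subtract solutions that violate a single cap (substitute x_i' = x_i − (cap_i+1)): x_1 ≥ 9 gives C(4,2) = 6; x_2 ≥ 4 gives C(9,2) = 36; x_3 ≥ 9 gives C(4,2) = 6. Together 48.
No two caps can be exceeded simultaneously, so the pair terms are all 0.
By inclusion–exclusion the count is 78 − 48 + 0 = 30.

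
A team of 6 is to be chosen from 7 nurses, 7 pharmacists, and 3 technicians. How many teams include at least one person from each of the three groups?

8967

With no constraint there are C(17,6) = 12376 possible selections.
Selections missing a whole group: no nurses → C(10,6) = 210; no pharmacists → C(10,6) = 210; no technicians → C(14,6) = 3003.
Add back selections omitting two groups (i.e. drawn from a single group): C(7,6) + C(7,6) + C(3,6) = 14.
By inclusion–exclusion: 12376 − 3423 + 14 = 8967.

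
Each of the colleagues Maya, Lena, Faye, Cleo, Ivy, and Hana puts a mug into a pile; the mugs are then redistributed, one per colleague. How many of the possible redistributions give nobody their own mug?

265

This is the derangement count D_6: permutations of 6 items with no fixed point.
By inclusion–exclusion this is Σ_{j=0}^{6} (−1)^j C(6,j)·(6−j)!.
Computing: 720 − 720 + 360 − 120 + 30 − 6 + 1 = 265.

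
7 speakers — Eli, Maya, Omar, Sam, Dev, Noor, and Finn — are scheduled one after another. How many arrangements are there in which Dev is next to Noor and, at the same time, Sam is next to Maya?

480

Treat {Dev,Noor} as one block (2 orders) and {Sam,Maya} as another (2 orders).
That leaves 5 units to arrange: 2 × 2 × 5! = 4 × 120 = 480.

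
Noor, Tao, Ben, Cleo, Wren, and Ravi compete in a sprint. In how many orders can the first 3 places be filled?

120

This is an ordered selection of 3 from 6: P(6,3).
That gives 6 × 5 × 4 = 120.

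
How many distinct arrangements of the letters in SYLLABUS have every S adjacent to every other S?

2520

Treat the 2 copies of S as a single block. The multiset to arrange is then {SS, A, B, L, L, U, Y}, 7 items in all.
That gives (7)!/(2!) = 2520 arrangements.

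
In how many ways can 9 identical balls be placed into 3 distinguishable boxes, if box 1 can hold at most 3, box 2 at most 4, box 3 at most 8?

By stars and bars, unrestricted non-negative solutions to x_1+…+x_3 = 9 number C(9+2,2) = 55.
Subtract solutions that violate a single cap (substitute x_i' = x_i − (cap_i+1)): x_1 ≥ 4 gives C(7,2) = 21; x_2 ≥ 5 gives C(6,2) = 15; x_3 ≥ 9 gives C(2,2) = 1. Together 37.
Add back pairs where two caps are both exceeded: 1 + 0 + 0 = 1.
By inclusion–exclusion the count is 55 − 37 + 1 = 19.

19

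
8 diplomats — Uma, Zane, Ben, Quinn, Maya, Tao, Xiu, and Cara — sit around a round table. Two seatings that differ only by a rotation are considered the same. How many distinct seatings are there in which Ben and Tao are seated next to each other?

1440

Treat {Ben, Tao} as one unit (2 internal orders) and seat the resulting 7 units around the table: (6)! circular arrangements.
So 2 × (6)! = 2 × 720 = 1440.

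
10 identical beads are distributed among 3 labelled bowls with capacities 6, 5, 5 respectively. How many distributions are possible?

26

Ignoring the caps, the number of non-negative solutions to x_1+…+x_3 = 10 is C(12,2) = 66.
Subtract solutions that violate a single cap (substitute x_i' = x_i − (cap_i+1)): x_1 ≥ 7 gives C(5,2) = 10; x_2 ≥ 6 gives C(6,2) = 15; x_3 ≥ 6 gives C(6,2) = 15. Together 40.
No two caps can be exceeded simultaneously, so the pair terms are all 0.
By inclusion–exclusion the count is 66 − 40 + 0 = 26.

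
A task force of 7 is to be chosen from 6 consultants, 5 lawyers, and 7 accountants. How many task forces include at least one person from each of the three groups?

With no constraint there are C(18,7) = 31824 possible selections.
Selections missing a whole group: no consultants → C(12,7) = 792; no lawyers → C(13,7) = 1716; no accountants → C(11,7) = 330.
Add back selections omitting two groups (i.e. drawn from a single group): C(6,7) + C(5,7) + C(7,7) = 1.
By inclusion–exclusion: 31824 − 2838 + 1 = 28987.

28987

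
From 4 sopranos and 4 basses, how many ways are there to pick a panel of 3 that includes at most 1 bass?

28

Split by how many basses are chosen (0 through 1).
Sum: C(4,0)·C(4,3) + C(4,1)·C(4,2) = 4 + 24 = 28.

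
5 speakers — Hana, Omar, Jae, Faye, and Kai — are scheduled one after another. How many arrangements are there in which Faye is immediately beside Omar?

48

Glue Faye and Omar into one block (2 internal orders), leaving 4 units to arrange in a row.
So the count is 2·(4)! = 48.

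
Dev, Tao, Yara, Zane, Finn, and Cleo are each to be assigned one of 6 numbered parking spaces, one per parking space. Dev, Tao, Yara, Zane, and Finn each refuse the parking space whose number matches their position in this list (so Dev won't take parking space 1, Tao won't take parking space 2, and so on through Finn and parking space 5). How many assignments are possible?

Let Aᵢ (for 1 ≤ i ≤ 5) be the placements that put person i in their forbidden parking space. Any j of these fix j positions, leaving (6−j)! ways to fill the rest, and there are C(5,j) ways to pick which j.
By inclusion–exclusion, the number of valid placements is Σ_{j=0}^{5} (−1)^j C(5,j)·(6−j)!.
Computing: 720 − 600 + 240 − 60 + 10 − 1 = 309.

309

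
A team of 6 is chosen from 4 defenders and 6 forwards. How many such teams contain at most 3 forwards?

Split by how many forwards are chosen (0 through 3).
Sum: C(6,0)·C(4,6) + C(6,1)·C(4,5) + C(6,2)·C(4,4) + C(6,3)·C(4,3) = 0 + 0 + 15 + 80 = 95.

95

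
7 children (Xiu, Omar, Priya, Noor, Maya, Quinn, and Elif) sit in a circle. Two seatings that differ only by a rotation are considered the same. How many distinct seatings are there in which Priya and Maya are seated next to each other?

240

Treat {Priya, Maya} as one unit (2 internal orders) and seat the resulting 6 units around the table: (5)! circular arrangements.
So 2 × (5)! = 2 × 120 = 240.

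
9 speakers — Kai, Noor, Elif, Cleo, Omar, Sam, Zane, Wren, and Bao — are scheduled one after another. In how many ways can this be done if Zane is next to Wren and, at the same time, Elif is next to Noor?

20160

Treat {Zane,Wren} as one block (2 orders) and {Elif,Noor} as another (2 orders).
That leaves 7 units to arrange: 2 × 2 × 7! = 4 × 5040 = 20160.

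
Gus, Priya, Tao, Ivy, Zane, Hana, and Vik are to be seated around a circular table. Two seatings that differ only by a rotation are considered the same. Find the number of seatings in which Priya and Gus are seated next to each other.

240

Treat {Priya, Gus} as one unit (2 internal orders) and seat the resulting 6 units around the table: (5)! circular arrangements.
So 2 × (5)! = 2 × 120 = 240.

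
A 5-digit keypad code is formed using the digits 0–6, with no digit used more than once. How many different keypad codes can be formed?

With no repetition, fill the 5 digits in order: 7 choices, then 6, down to 3.
That product is 7 × 6 × 5 × 4 × 3 = 2520.

2520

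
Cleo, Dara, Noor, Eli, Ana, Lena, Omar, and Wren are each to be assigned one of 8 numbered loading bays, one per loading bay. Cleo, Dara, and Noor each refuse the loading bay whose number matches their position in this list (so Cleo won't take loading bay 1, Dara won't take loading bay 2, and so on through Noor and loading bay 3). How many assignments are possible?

Let Aᵢ (for i ∈ {1, 2, 3}) be the placements that put person i in their forbidden loading bay. Any j of these fix j positions, leaving (8−j)! ways to fill the rest, and there are C(3,j) ways to pick which j.
By inclusion–exclusion, the number of valid placements is Σ_{j=0}^{3} (−1)^j C(3,j)·(8−j)!.
Computing: 40320 − 15120 + 2160 − 120 = 27240.

27240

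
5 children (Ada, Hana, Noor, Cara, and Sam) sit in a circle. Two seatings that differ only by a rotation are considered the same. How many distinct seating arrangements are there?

24

Fix one person's seat to break rotational symmetry; the remaining 4 people can be arranged in (4)! = 24 ways.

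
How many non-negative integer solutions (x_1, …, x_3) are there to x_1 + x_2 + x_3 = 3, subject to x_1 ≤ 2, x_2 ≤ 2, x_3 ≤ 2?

7

Ignoring the caps, the number of non-negative solutions to x_1+…+x_3 = 3 is C(5,2) = 10.
Subtract solutions that violate a single cap (substitute x_i' = x_i − (cap_i+1)): x_1 ≥ 3 gives C(2,2) = 1; x_2 ≥ 3 gives C(2,2) = 1; x_3 ≥ 3 gives C(2,2) = 1. Together 3.
No two caps can be exceeded simultaneously, so the pair terms are all 0.
By inclusion–exclusion the count is 10 − 3 + 0 = 7.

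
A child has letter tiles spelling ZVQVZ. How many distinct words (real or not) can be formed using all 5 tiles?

30

Letter multiplicities in ZVQVZ: Q×1, V×2, Z×2.
So there are 5! / (2!·2!) = 30 distinguishable arrangements.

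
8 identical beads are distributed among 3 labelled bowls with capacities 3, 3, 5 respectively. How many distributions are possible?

10

By stars and bars, unrestricted non-negative solutions to x_1+…+x_3 = 8 number C(8+2,2) = 45.
Subtract solutions that violate a single cap (substitute x_i' = x_i − (cap_i+1)): x_1 ≥ 4 gives C(6,2) = 15; x_2 ≥ 4 gives C(6,2) = 15; x_3 ≥ 6 gives C(4,2) = 6. Together 36.
Add back pairs where two caps are both exceeded: 1 + 0 + 0 = 1.
By inclusion–exclusion the count is 45 − 36 + 1 = 10.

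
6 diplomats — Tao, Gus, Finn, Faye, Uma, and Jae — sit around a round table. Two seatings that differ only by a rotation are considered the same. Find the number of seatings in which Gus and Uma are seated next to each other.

48

Treat {Gus, Uma} as one unit (2 internal orders) and seat the resulting 5 units around the table: (4)! circular arrangements.
So 2 × (4)! = 2 × 24 = 48.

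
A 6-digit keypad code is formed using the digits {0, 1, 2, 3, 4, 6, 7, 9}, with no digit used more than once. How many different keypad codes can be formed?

20160

With no repetition, fill the 6 digits in order: 8 choices, then 7, down to 3.
That product is 8 × 7 × 6 × 5 × 4 × 3 = 20160.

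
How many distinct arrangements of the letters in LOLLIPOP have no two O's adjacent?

There are 8!/(3!·2!·2!) = 1680 arrangements of LOLLIPOP in total.
Arrangements with the O's together: treat OO as one letter, giving (7)!/(3!·2!) = 420.
Subtracting, 1680 − 420 = 1260 arrangements keep the O's apart.

1260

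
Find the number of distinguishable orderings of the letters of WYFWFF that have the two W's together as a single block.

20

Treat the 2 copies of W as a single block. The multiset to arrange is then {WW, F, F, F, Y}, 5 items in all.
That gives (5)!/(3!) = 20 arrangements.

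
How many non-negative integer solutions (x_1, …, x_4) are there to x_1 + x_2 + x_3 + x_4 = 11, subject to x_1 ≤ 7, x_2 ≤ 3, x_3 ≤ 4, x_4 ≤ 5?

Ignoring the caps, the number of non-negative solutions to x_1+…+x_4 = 11 is C(14,3) = 364.
Subtract solutions that violate a single cap (substitute x_i' = x_i − (cap_i+1)): x_1 ≥ 8 gives C(6,3) = 20; x_2 ≥ 4 gives C(10,3) = 120; x_3 ≥ 5 gives C(9,3) = 84; x_4 ≥ 6 gives C(8,3) = 56. Together 280.
Add back pairs where two caps are both exceeded: 0 + 0 + 0 + 10 + 4 + 1 = 15.
By inclusion–exclusion the count is 364 − 280 + 15 = 99.

99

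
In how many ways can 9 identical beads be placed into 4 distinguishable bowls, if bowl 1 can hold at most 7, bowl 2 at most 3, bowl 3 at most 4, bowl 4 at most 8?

125

By stars and bars, unrestricted non-negative solutions to x_1+…+x_4 = 9 number C(9+3,3) = 220.
Subtract solutions that violate a single cap (substitute x_i' = x_i − (cap_i+1)): x_1 ≥ 8 gives C(4,3) = 4; x_2 ≥ 4 gives C(8,3) = 56; x_3 ≥ 5 gives C(7,3) = 35; x_4 ≥ 9 gives C(3,3) = 1. Together 96.
Add back pairs where two caps are both exceeded: 0 + 0 + 0 + 1 + 0 + 0 = 1.
By inclusion–exclusion the count is 220 − 96 + 1 = 125.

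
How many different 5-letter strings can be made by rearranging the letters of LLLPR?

20

Letter multiplicities in LLLPR: L×3, P×1, R×1.
So there are 5! / (3!) = 20 distinguishable arrangements.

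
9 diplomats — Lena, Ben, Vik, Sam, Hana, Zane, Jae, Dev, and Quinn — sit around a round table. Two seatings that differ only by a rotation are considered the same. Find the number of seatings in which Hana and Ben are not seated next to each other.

All circular seatings of 9 people number (8)! = 40320.
Seatings with Hana beside Ben: treat them as a block with 2 internal orders, giving 2 × (7)! = 10080.
Subtracting, 40320 − 10080 = 30240.

30240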